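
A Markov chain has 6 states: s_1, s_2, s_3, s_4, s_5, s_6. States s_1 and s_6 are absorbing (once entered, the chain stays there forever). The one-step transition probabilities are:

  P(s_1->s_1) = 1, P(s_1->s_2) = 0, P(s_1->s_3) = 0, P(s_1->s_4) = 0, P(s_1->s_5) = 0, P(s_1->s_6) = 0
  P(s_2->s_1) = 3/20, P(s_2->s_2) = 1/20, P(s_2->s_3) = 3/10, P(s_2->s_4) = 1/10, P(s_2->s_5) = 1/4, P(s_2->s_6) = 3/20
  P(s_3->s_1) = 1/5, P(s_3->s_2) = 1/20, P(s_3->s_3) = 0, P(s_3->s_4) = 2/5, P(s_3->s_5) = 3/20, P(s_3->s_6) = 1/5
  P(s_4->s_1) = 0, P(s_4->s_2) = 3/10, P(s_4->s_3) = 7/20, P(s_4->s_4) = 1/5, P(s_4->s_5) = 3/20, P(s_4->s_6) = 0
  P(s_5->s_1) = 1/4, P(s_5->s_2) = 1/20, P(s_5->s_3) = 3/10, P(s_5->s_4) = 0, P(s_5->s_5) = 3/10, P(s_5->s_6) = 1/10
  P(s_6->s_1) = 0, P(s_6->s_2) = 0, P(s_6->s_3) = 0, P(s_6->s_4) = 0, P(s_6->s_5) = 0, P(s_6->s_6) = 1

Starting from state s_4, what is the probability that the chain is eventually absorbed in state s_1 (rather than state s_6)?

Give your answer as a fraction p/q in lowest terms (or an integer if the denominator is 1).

Answer: 28111/49430

Derivation:
Let a_i = P(absorbed in s_1 | start in state i).
Boundary conditions: a_s_1 = 1, a_s_6 = 0.
For each transient state i, a_i = sum_j P(i->j) * a_j:
  a_s_2 = 3/20*a_s_1 + 1/20*a_s_2 + 3/10*a_s_3 + 1/10*a_s_4 + 1/4*a_s_5 + 3/20*a_s_6
  a_s_3 = 1/5*a_s_1 + 1/20*a_s_2 + 0*a_s_3 + 2/5*a_s_4 + 3/20*a_s_5 + 1/5*a_s_6
  a_s_4 = 0*a_s_1 + 3/10*a_s_2 + 7/20*a_s_3 + 1/5*a_s_4 + 3/20*a_s_5 + 0*a_s_6
  a_s_5 = 1/4*a_s_1 + 1/20*a_s_2 + 3/10*a_s_3 + 0*a_s_4 + 3/10*a_s_5 + 1/10*a_s_6

Substituting a_s_1 = 1 and a_s_6 = 0, rearrange to (I - Q) a = r where r[i] = P(i -> s_1):
  [19/20, -3/10, -1/10, -1/4] . (a_s_2, a_s_3, a_s_4, a_s_5) = 3/20
  [-1/20, 1, -2/5, -3/20] . (a_s_2, a_s_3, a_s_4, a_s_5) = 1/5
  [-3/10, -7/20, 4/5, -3/20] . (a_s_2, a_s_3, a_s_4, a_s_5) = 0
  [-1/20, -3/10, 0, 7/10] . (a_s_2, a_s_3, a_s_4, a_s_5) = 1/4

Solving yields:
  a_s_2 = 13793/24715
  a_s_3 = 13601/24715
  a_s_4 = 28111/49430
  a_s_5 = 15641/24715

Starting state is s_4, so the absorption probability is a_s_4 = 28111/49430.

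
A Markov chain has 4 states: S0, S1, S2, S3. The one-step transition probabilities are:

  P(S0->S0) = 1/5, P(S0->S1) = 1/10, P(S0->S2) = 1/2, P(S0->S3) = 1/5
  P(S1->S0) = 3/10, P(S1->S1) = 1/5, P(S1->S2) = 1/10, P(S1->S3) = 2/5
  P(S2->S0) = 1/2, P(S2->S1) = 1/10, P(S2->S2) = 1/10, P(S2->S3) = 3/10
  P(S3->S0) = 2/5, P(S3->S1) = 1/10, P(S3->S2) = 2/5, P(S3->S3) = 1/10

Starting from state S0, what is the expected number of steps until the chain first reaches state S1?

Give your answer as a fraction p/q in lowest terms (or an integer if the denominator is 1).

Answer: 10

Derivation:
Let h_i = expected steps to first reach S1 from state i.
Boundary: h_S1 = 0.
First-step equations for the other states:
  h_S0 = 1 + 1/5*h_S0 + 1/10*h_S1 + 1/2*h_S2 + 1/5*h_S3
  h_S2 = 1 + 1/2*h_S0 + 1/10*h_S1 + 1/10*h_S2 + 3/10*h_S3
  h_S3 = 1 + 2/5*h_S0 + 1/10*h_S1 + 2/5*h_S2 + 1/10*h_S3

Substituting h_S1 = 0 and rearranging gives the linear system (I - Q) h = 1:
  [4/5, -1/2, -1/5] . (h_S0, h_S2, h_S3) = 1
  [-1/2, 9/10, -3/10] . (h_S0, h_S2, h_S3) = 1
  [-2/5, -2/5, 9/10] . (h_S0, h_S2, h_S3) = 1

Solving yields:
  h_S0 = 10
  h_S2 = 10
  h_S3 = 10

Starting state is S0, so the expected hitting time is h_S0 = 10.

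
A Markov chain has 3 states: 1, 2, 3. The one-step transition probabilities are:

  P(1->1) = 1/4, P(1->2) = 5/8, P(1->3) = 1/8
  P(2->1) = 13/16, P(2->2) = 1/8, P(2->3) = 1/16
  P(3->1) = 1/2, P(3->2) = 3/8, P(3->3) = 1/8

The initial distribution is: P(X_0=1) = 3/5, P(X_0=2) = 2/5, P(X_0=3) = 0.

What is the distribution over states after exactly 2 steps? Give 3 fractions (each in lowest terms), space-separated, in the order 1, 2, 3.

Answer: 329/640 31/80 63/640

Derivation:
Propagating the distribution step by step (d_{t+1} = d_t * P):
d_0 = (1=3/5, 2=2/5, 3=0)
  d_1[1] = 3/5*1/4 + 2/5*13/16 + 0*1/2 = 19/40
  d_1[2] = 3/5*5/8 + 2/5*1/8 + 0*3/8 = 17/40
  d_1[3] = 3/5*1/8 + 2/5*1/16 + 0*1/8 = 1/10
d_1 = (1=19/40, 2=17/40, 3=1/10)
  d_2[1] = 19/40*1/4 + 17/40*13/16 + 1/10*1/2 = 329/640
  d_2[2] = 19/40*5/8 + 17/40*1/8 + 1/10*3/8 = 31/80
  d_2[3] = 19/40*1/8 + 17/40*1/16 + 1/10*1/8 = 63/640
d_2 = (1=329/640, 2=31/80, 3=63/640)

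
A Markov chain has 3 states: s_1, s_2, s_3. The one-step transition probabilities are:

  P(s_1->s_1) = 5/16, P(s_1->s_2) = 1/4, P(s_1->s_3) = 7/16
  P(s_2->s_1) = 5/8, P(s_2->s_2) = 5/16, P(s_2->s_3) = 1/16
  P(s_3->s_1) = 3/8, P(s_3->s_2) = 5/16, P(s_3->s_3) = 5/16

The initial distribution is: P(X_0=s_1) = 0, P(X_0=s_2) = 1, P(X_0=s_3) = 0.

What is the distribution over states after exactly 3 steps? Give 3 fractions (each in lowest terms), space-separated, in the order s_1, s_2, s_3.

Propagating the distribution step by step (d_{t+1} = d_t * P):
d_0 = (s_1=0, s_2=1, s_3=0)
  d_1[s_1] = 0*5/16 + 1*5/8 + 0*3/8 = 5/8
  d_1[s_2] = 0*1/4 + 1*5/16 + 0*5/16 = 5/16
  d_1[s_3] = 0*7/16 + 1*1/16 + 0*5/16 = 1/16
d_1 = (s_1=5/8, s_2=5/16, s_3=1/16)
  d_2[s_1] = 5/8*5/16 + 5/16*5/8 + 1/16*3/8 = 53/128
  d_2[s_2] = 5/8*1/4 + 5/16*5/16 + 1/16*5/16 = 35/128
  d_2[s_3] = 5/8*7/16 + 5/16*1/16 + 1/16*5/16 = 5/16
d_2 = (s_1=53/128, s_2=35/128, s_3=5/16)
  d_3[s_1] = 53/128*5/16 + 35/128*5/8 + 5/16*3/8 = 855/2048
  d_3[s_2] = 53/128*1/4 + 35/128*5/16 + 5/16*5/16 = 587/2048
  d_3[s_3] = 53/128*7/16 + 35/128*1/16 + 5/16*5/16 = 303/1024
d_3 = (s_1=855/2048, s_2=587/2048, s_3=303/1024)

Answer: 855/2048 587/2048 303/1024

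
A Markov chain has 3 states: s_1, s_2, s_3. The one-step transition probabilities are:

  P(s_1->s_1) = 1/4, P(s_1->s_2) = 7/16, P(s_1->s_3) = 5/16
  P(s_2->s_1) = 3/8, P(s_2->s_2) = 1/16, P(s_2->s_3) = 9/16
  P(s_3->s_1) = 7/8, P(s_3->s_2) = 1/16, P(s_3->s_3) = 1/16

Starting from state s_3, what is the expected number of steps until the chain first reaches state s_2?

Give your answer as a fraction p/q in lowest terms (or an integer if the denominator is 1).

Answer: 208/55

Derivation:
Let h_i = expected steps to first reach s_2 from state i.
Boundary: h_s_2 = 0.
First-step equations for the other states:
  h_s_1 = 1 + 1/4*h_s_1 + 7/16*h_s_2 + 5/16*h_s_3
  h_s_3 = 1 + 7/8*h_s_1 + 1/16*h_s_2 + 1/16*h_s_3

Substituting h_s_2 = 0 and rearranging gives the linear system (I - Q) h = 1:
  [3/4, -5/16] . (h_s_1, h_s_3) = 1
  [-7/8, 15/16] . (h_s_1, h_s_3) = 1

Solving yields:
  h_s_1 = 32/11
  h_s_3 = 208/55

Starting state is s_3, so the expected hitting time is h_s_3 = 208/55.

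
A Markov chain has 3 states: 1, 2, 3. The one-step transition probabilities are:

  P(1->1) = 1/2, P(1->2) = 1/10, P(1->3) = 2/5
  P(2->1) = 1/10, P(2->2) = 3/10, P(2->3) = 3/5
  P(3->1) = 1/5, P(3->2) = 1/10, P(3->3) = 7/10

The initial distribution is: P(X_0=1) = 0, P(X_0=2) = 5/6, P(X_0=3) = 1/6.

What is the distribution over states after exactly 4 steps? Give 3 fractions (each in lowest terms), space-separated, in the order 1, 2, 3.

Propagating the distribution step by step (d_{t+1} = d_t * P):
d_0 = (1=0, 2=5/6, 3=1/6)
  d_1[1] = 0*1/2 + 5/6*1/10 + 1/6*1/5 = 7/60
  d_1[2] = 0*1/10 + 5/6*3/10 + 1/6*1/10 = 4/15
  d_1[3] = 0*2/5 + 5/6*3/5 + 1/6*7/10 = 37/60
d_1 = (1=7/60, 2=4/15, 3=37/60)
  d_2[1] = 7/60*1/2 + 4/15*1/10 + 37/60*1/5 = 5/24
  d_2[2] = 7/60*1/10 + 4/15*3/10 + 37/60*1/10 = 23/150
  d_2[3] = 7/60*2/5 + 4/15*3/5 + 37/60*7/10 = 383/600
d_2 = (1=5/24, 2=23/150, 3=383/600)
  d_3[1] = 5/24*1/2 + 23/150*1/10 + 383/600*1/5 = 1483/6000
  d_3[2] = 5/24*1/10 + 23/150*3/10 + 383/600*1/10 = 49/375
  d_3[3] = 5/24*2/5 + 23/150*3/5 + 383/600*7/10 = 3733/6000
d_3 = (1=1483/6000, 2=49/375, 3=3733/6000)
  d_4[1] = 1483/6000*1/2 + 49/375*1/10 + 3733/6000*1/5 = 3133/12000
  d_4[2] = 1483/6000*1/10 + 49/375*3/10 + 3733/6000*1/10 = 473/3750
  d_4[3] = 1483/6000*2/5 + 49/375*3/5 + 3733/6000*7/10 = 36767/60000
d_4 = (1=3133/12000, 2=473/3750, 3=36767/60000)

Answer: 3133/12000 473/3750 36767/60000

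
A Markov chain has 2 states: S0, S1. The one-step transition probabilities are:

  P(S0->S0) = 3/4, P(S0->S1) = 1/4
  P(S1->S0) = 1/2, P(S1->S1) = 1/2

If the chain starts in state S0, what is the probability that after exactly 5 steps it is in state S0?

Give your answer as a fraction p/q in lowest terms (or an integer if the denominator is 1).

Computing P^5 by repeated multiplication:
P^1 =
  S0: [3/4, 1/4]
  S1: [1/2, 1/2]
P^2 =
  S0: [11/16, 5/16]
  S1: [5/8, 3/8]
P^3 =
  S0: [43/64, 21/64]
  S1: [21/32, 11/32]
P^4 =
  S0: [171/256, 85/256]
  S1: [85/128, 43/128]
P^5 =
  S0: [683/1024, 341/1024]
  S1: [341/512, 171/512]

(P^5)[S0 -> S0] = 683/1024

Answer: 683/1024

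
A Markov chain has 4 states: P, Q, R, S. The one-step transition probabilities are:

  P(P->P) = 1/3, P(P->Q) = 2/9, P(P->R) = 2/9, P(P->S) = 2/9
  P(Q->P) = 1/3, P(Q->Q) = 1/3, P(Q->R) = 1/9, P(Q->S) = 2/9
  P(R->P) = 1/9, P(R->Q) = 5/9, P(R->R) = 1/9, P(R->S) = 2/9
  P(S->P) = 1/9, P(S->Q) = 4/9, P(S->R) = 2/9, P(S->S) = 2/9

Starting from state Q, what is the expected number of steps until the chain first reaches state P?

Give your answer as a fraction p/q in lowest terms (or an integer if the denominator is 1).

Let h_i = expected steps to first reach P from state i.
Boundary: h_P = 0.
First-step equations for the other states:
  h_Q = 1 + 1/3*h_P + 1/3*h_Q + 1/9*h_R + 2/9*h_S
  h_R = 1 + 1/9*h_P + 5/9*h_Q + 1/9*h_R + 2/9*h_S
  h_S = 1 + 1/9*h_P + 4/9*h_Q + 2/9*h_R + 2/9*h_S

Substituting h_P = 0 and rearranging gives the linear system (I - Q) h = 1:
  [2/3, -1/9, -2/9] . (h_Q, h_R, h_S) = 1
  [-5/9, 8/9, -2/9] . (h_Q, h_R, h_S) = 1
  [-4/9, -2/9, 7/9] . (h_Q, h_R, h_S) = 1

Solving yields:
  h_Q = 729/185
  h_R = 891/185
  h_S = 909/185

Starting state is Q, so the expected hitting time is h_Q = 729/185.

Answer: 729/185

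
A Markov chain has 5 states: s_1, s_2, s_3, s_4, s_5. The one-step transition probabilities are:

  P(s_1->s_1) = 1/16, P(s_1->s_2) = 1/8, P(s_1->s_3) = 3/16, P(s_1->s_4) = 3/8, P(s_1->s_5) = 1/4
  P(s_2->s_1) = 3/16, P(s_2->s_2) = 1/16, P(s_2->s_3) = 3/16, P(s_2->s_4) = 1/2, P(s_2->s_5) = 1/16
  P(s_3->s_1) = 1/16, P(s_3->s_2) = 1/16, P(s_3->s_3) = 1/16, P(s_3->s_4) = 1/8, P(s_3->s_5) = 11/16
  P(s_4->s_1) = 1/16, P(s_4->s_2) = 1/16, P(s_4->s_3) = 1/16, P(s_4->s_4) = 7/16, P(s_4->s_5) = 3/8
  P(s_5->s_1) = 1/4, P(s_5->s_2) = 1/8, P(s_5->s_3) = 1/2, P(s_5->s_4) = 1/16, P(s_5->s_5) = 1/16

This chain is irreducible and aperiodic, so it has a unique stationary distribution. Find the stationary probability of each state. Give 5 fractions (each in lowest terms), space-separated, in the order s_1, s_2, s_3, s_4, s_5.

Answer: 2582/19721 1770/19721 4409/19721 4943/19721 6017/19721

Derivation:
The stationary distribution satisfies pi = pi * P, i.e.:
  pi_s_1 = 1/16*pi_s_1 + 3/16*pi_s_2 + 1/16*pi_s_3 + 1/16*pi_s_4 + 1/4*pi_s_5
  pi_s_2 = 1/8*pi_s_1 + 1/16*pi_s_2 + 1/16*pi_s_3 + 1/16*pi_s_4 + 1/8*pi_s_5
  pi_s_3 = 3/16*pi_s_1 + 3/16*pi_s_2 + 1/16*pi_s_3 + 1/16*pi_s_4 + 1/2*pi_s_5
  pi_s_4 = 3/8*pi_s_1 + 1/2*pi_s_2 + 1/8*pi_s_3 + 7/16*pi_s_4 + 1/16*pi_s_5
  pi_s_5 = 1/4*pi_s_1 + 1/16*pi_s_2 + 11/16*pi_s_3 + 3/8*pi_s_4 + 1/16*pi_s_5
with normalization: pi_s_1 + pi_s_2 + pi_s_3 + pi_s_4 + pi_s_5 = 1.

Using the first 4 balance equations plus normalization, the linear system A*pi = b is:
  [-15/16, 3/16, 1/16, 1/16, 1/4] . pi = 0
  [1/8, -15/16, 1/16, 1/16, 1/8] . pi = 0
  [3/16, 3/16, -15/16, 1/16, 1/2] . pi = 0
  [3/8, 1/2, 1/8, -9/16, 1/16] . pi = 0
  [1, 1, 1, 1, 1] . pi = 1

Solving yields:
  pi_s_1 = 2582/19721
  pi_s_2 = 1770/19721
  pi_s_3 = 4409/19721
  pi_s_4 = 4943/19721
  pi_s_5 = 6017/19721

Verification (pi * P):
  2582/19721*1/16 + 1770/19721*3/16 + 4409/19721*1/16 + 4943/19721*1/16 + 6017/19721*1/4 = 2582/19721 = pi_s_1  (ok)
  2582/19721*1/8 + 1770/19721*1/16 + 4409/19721*1/16 + 4943/19721*1/16 + 6017/19721*1/8 = 1770/19721 = pi_s_2  (ok)
  2582/19721*3/16 + 1770/19721*3/16 + 4409/19721*1/16 + 4943/19721*1/16 + 6017/19721*1/2 = 4409/19721 = pi_s_3  (ok)
  2582/19721*3/8 + 1770/19721*1/2 + 4409/19721*1/8 + 4943/19721*7/16 + 6017/19721*1/16 = 4943/19721 = pi_s_4  (ok)
  2582/19721*1/4 + 1770/19721*1/16 + 4409/19721*11/16 + 4943/19721*3/8 + 6017/19721*1/16 = 6017/19721 = pi_s_5  (ok)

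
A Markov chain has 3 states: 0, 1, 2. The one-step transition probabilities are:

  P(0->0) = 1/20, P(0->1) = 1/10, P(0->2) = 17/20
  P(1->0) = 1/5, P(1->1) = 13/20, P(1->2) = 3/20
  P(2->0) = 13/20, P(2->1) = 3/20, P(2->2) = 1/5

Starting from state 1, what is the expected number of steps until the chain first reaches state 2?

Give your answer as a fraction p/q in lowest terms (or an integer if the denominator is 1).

Answer: 92/25

Derivation:
Let h_i = expected steps to first reach 2 from state i.
Boundary: h_2 = 0.
First-step equations for the other states:
  h_0 = 1 + 1/20*h_0 + 1/10*h_1 + 17/20*h_2
  h_1 = 1 + 1/5*h_0 + 13/20*h_1 + 3/20*h_2

Substituting h_2 = 0 and rearranging gives the linear system (I - Q) h = 1:
  [19/20, -1/10] . (h_0, h_1) = 1
  [-1/5, 7/20] . (h_0, h_1) = 1

Solving yields:
  h_0 = 36/25
  h_1 = 92/25

Starting state is 1, so the expected hitting time is h_1 = 92/25.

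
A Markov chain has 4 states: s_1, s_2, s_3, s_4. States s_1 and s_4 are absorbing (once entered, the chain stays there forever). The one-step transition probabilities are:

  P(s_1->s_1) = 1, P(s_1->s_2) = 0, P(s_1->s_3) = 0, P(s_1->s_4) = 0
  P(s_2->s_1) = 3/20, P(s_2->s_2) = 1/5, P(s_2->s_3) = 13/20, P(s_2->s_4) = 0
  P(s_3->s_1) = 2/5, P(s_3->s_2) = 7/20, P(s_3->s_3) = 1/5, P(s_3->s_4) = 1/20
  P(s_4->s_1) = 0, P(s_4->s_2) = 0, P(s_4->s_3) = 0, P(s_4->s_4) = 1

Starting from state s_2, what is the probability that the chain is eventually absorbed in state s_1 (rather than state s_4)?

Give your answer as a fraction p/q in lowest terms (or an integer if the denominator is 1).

Let a_i = P(absorbed in s_1 | start in state i).
Boundary conditions: a_s_1 = 1, a_s_4 = 0.
For each transient state i, a_i = sum_j P(i->j) * a_j:
  a_s_2 = 3/20*a_s_1 + 1/5*a_s_2 + 13/20*a_s_3 + 0*a_s_4
  a_s_3 = 2/5*a_s_1 + 7/20*a_s_2 + 1/5*a_s_3 + 1/20*a_s_4

Substituting a_s_1 = 1 and a_s_4 = 0, rearrange to (I - Q) a = r where r[i] = P(i -> s_1):
  [4/5, -13/20] . (a_s_2, a_s_3) = 3/20
  [-7/20, 4/5] . (a_s_2, a_s_3) = 2/5

Solving yields:
  a_s_2 = 152/165
  a_s_3 = 149/165

Starting state is s_2, so the absorption probability is a_s_2 = 152/165.

Answer: 152/165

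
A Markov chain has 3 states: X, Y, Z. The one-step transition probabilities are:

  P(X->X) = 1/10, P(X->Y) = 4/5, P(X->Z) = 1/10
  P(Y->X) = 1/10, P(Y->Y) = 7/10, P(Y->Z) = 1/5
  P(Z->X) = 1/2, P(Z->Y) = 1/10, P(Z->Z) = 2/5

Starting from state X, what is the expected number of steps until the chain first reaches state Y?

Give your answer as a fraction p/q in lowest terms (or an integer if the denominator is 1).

Let h_i = expected steps to first reach Y from state i.
Boundary: h_Y = 0.
First-step equations for the other states:
  h_X = 1 + 1/10*h_X + 4/5*h_Y + 1/10*h_Z
  h_Z = 1 + 1/2*h_X + 1/10*h_Y + 2/5*h_Z

Substituting h_Y = 0 and rearranging gives the linear system (I - Q) h = 1:
  [9/10, -1/10] . (h_X, h_Z) = 1
  [-1/2, 3/5] . (h_X, h_Z) = 1

Solving yields:
  h_X = 10/7
  h_Z = 20/7

Starting state is X, so the expected hitting time is h_X = 10/7.

Answer: 10/7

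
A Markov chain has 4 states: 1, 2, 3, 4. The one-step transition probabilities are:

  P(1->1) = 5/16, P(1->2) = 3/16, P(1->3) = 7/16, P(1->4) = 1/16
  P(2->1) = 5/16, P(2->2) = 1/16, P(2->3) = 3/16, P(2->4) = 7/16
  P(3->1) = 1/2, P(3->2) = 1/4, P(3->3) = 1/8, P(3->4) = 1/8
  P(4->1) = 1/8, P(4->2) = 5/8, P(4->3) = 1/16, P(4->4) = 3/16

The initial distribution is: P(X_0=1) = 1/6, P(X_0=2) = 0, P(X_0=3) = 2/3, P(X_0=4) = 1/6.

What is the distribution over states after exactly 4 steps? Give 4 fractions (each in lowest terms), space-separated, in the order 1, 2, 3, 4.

Answer: 10493/32768 1021/4096 1421/6144 19585/98304

Derivation:
Propagating the distribution step by step (d_{t+1} = d_t * P):
d_0 = (1=1/6, 2=0, 3=2/3, 4=1/6)
  d_1[1] = 1/6*5/16 + 0*5/16 + 2/3*1/2 + 1/6*1/8 = 13/32
  d_1[2] = 1/6*3/16 + 0*1/16 + 2/3*1/4 + 1/6*5/8 = 29/96
  d_1[3] = 1/6*7/16 + 0*3/16 + 2/3*1/8 + 1/6*1/16 = 1/6
  d_1[4] = 1/6*1/16 + 0*7/16 + 2/3*1/8 + 1/6*3/16 = 1/8
d_1 = (1=13/32, 2=29/96, 3=1/6, 4=1/8)
  d_2[1] = 13/32*5/16 + 29/96*5/16 + 1/6*1/2 + 1/8*1/8 = 41/128
  d_2[2] = 13/32*3/16 + 29/96*1/16 + 1/6*1/4 + 1/8*5/8 = 55/256
  d_2[3] = 13/32*7/16 + 29/96*3/16 + 1/6*1/8 + 1/8*1/16 = 101/384
  d_2[4] = 13/32*1/16 + 29/96*7/16 + 1/6*1/8 + 1/8*3/16 = 155/768
d_2 = (1=41/128, 2=55/256, 3=101/384, 4=155/768)
  d_3[1] = 41/128*5/16 + 55/256*5/16 + 101/384*1/2 + 155/768*1/8 = 1327/4096
  d_3[2] = 41/128*3/16 + 55/256*1/16 + 101/384*1/4 + 155/768*5/8 = 1087/4096
  d_3[3] = 41/128*7/16 + 55/256*3/16 + 101/384*1/8 + 155/768*1/16 = 347/1536
  d_3[4] = 41/128*1/16 + 55/256*7/16 + 101/384*1/8 + 155/768*3/16 = 1135/6144
d_3 = (1=1327/4096, 2=1087/4096, 3=347/1536, 4=1135/6144)
  d_4[1] = 1327/4096*5/16 + 1087/4096*5/16 + 347/1536*1/2 + 1135/6144*1/8 = 10493/32768
  d_4[2] = 1327/4096*3/16 + 1087/4096*1/16 + 347/1536*1/4 + 1135/6144*5/8 = 1021/4096
  d_4[3] = 1327/4096*7/16 + 1087/4096*3/16 + 347/1536*1/8 + 1135/6144*1/16 = 1421/6144
  d_4[4] = 1327/4096*1/16 + 1087/4096*7/16 + 347/1536*1/8 + 1135/6144*3/16 = 19585/98304
d_4 = (1=10493/32768, 2=1021/4096, 3=1421/6144, 4=19585/98304)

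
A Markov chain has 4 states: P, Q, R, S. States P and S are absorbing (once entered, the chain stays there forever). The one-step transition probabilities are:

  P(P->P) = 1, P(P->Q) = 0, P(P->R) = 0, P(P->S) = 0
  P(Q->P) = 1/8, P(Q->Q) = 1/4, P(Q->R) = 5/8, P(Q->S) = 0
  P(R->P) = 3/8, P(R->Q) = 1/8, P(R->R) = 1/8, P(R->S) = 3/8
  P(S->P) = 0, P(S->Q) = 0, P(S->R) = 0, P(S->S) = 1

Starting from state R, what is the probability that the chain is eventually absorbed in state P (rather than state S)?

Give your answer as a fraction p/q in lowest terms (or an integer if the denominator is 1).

Answer: 19/37

Derivation:
Let a_i = P(absorbed in P | start in state i).
Boundary conditions: a_P = 1, a_S = 0.
For each transient state i, a_i = sum_j P(i->j) * a_j:
  a_Q = 1/8*a_P + 1/4*a_Q + 5/8*a_R + 0*a_S
  a_R = 3/8*a_P + 1/8*a_Q + 1/8*a_R + 3/8*a_S

Substituting a_P = 1 and a_S = 0, rearrange to (I - Q) a = r where r[i] = P(i -> P):
  [3/4, -5/8] . (a_Q, a_R) = 1/8
  [-1/8, 7/8] . (a_Q, a_R) = 3/8

Solving yields:
  a_Q = 22/37
  a_R = 19/37

Starting state is R, so the absorption probability is a_R = 19/37.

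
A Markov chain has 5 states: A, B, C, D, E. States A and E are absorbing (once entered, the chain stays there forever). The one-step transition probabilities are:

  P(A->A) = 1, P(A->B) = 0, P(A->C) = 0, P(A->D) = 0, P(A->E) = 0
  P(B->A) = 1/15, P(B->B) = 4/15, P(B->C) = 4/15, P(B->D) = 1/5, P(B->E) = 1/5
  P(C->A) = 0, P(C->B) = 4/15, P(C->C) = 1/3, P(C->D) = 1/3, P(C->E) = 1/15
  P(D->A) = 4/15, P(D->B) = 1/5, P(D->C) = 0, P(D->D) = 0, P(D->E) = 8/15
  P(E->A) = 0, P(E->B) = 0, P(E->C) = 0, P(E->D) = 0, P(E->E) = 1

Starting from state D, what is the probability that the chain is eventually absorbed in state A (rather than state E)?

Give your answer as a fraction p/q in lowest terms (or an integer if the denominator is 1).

Let a_i = P(absorbed in A | start in state i).
Boundary conditions: a_A = 1, a_E = 0.
For each transient state i, a_i = sum_j P(i->j) * a_j:
  a_B = 1/15*a_A + 4/15*a_B + 4/15*a_C + 1/5*a_D + 1/5*a_E
  a_C = 0*a_A + 4/15*a_B + 1/3*a_C + 1/3*a_D + 1/15*a_E
  a_D = 4/15*a_A + 1/5*a_B + 0*a_C + 0*a_D + 8/15*a_E

Substituting a_A = 1 and a_E = 0, rearrange to (I - Q) a = r where r[i] = P(i -> A):
  [11/15, -4/15, -1/5] . (a_B, a_C, a_D) = 1/15
  [-4/15, 2/3, -1/3] . (a_B, a_C, a_D) = 0
  [-1/5, 0, 1] . (a_B, a_C, a_D) = 4/15

Solving yields:
  a_B = 5/18
  a_C = 49/180
  a_D = 29/90

Starting state is D, so the absorption probability is a_D = 29/90.

Answer: 29/90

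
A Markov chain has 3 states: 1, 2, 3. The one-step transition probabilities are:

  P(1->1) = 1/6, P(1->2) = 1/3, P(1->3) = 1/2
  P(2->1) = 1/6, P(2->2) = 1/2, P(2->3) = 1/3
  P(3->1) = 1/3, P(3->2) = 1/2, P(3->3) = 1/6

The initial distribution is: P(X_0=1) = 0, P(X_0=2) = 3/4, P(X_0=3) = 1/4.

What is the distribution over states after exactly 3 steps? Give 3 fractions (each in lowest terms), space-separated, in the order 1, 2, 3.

Answer: 95/432 401/864 91/288

Derivation:
Propagating the distribution step by step (d_{t+1} = d_t * P):
d_0 = (1=0, 2=3/4, 3=1/4)
  d_1[1] = 0*1/6 + 3/4*1/6 + 1/4*1/3 = 5/24
  d_1[2] = 0*1/3 + 3/4*1/2 + 1/4*1/2 = 1/2
  d_1[3] = 0*1/2 + 3/4*1/3 + 1/4*1/6 = 7/24
d_1 = (1=5/24, 2=1/2, 3=7/24)
  d_2[1] = 5/24*1/6 + 1/2*1/6 + 7/24*1/3 = 31/144
  d_2[2] = 5/24*1/3 + 1/2*1/2 + 7/24*1/2 = 67/144
  d_2[3] = 5/24*1/2 + 1/2*1/3 + 7/24*1/6 = 23/72
d_2 = (1=31/144, 2=67/144, 3=23/72)
  d_3[1] = 31/144*1/6 + 67/144*1/6 + 23/72*1/3 = 95/432
  d_3[2] = 31/144*1/3 + 67/144*1/2 + 23/72*1/2 = 401/864
  d_3[3] = 31/144*1/2 + 67/144*1/3 + 23/72*1/6 = 91/288
d_3 = (1=95/432, 2=401/864, 3=91/288)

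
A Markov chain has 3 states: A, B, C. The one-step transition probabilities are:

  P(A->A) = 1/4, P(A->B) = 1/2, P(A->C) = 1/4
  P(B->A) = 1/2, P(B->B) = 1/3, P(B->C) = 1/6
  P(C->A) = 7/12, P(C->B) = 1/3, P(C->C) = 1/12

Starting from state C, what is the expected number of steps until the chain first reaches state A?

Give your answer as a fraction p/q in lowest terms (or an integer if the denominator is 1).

Answer: 9/5

Derivation:
Let h_i = expected steps to first reach A from state i.
Boundary: h_A = 0.
First-step equations for the other states:
  h_B = 1 + 1/2*h_A + 1/3*h_B + 1/6*h_C
  h_C = 1 + 7/12*h_A + 1/3*h_B + 1/12*h_C

Substituting h_A = 0 and rearranging gives the linear system (I - Q) h = 1:
  [2/3, -1/6] . (h_B, h_C) = 1
  [-1/3, 11/12] . (h_B, h_C) = 1

Solving yields:
  h_B = 39/20
  h_C = 9/5

Starting state is C, so the expected hitting time is h_C = 9/5.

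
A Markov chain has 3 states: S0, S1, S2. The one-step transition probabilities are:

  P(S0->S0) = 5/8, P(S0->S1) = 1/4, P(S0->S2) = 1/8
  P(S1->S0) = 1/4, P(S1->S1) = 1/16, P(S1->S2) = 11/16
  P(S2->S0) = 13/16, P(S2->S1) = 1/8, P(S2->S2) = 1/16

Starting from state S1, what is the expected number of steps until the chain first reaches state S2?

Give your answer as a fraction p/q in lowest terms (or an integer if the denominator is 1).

Let h_i = expected steps to first reach S2 from state i.
Boundary: h_S2 = 0.
First-step equations for the other states:
  h_S0 = 1 + 5/8*h_S0 + 1/4*h_S1 + 1/8*h_S2
  h_S1 = 1 + 1/4*h_S0 + 1/16*h_S1 + 11/16*h_S2

Substituting h_S2 = 0 and rearranging gives the linear system (I - Q) h = 1:
  [3/8, -1/4] . (h_S0, h_S1) = 1
  [-1/4, 15/16] . (h_S0, h_S1) = 1

Solving yields:
  h_S0 = 152/37
  h_S1 = 80/37

Starting state is S1, so the expected hitting time is h_S1 = 80/37.

Answer: 80/37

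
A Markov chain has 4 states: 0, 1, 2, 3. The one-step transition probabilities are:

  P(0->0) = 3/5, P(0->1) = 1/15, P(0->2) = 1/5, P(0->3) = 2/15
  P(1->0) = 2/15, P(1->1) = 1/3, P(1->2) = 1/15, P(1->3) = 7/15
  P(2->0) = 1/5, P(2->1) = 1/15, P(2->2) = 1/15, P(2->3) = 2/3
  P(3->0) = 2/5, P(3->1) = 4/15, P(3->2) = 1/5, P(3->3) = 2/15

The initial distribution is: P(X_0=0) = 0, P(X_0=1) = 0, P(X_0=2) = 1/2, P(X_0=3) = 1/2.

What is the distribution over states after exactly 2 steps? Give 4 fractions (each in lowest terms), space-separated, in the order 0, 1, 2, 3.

Propagating the distribution step by step (d_{t+1} = d_t * P):
d_0 = (0=0, 1=0, 2=1/2, 3=1/2)
  d_1[0] = 0*3/5 + 0*2/15 + 1/2*1/5 + 1/2*2/5 = 3/10
  d_1[1] = 0*1/15 + 0*1/3 + 1/2*1/15 + 1/2*4/15 = 1/6
  d_1[2] = 0*1/5 + 0*1/15 + 1/2*1/15 + 1/2*1/5 = 2/15
  d_1[3] = 0*2/15 + 0*7/15 + 1/2*2/3 + 1/2*2/15 = 2/5
d_1 = (0=3/10, 1=1/6, 2=2/15, 3=2/5)
  d_2[0] = 3/10*3/5 + 1/6*2/15 + 2/15*1/5 + 2/5*2/5 = 7/18
  d_2[1] = 3/10*1/15 + 1/6*1/3 + 2/15*1/15 + 2/5*4/15 = 43/225
  d_2[2] = 3/10*1/5 + 1/6*1/15 + 2/15*1/15 + 2/5*1/5 = 4/25
  d_2[3] = 3/10*2/15 + 1/6*7/15 + 2/15*2/3 + 2/5*2/15 = 13/50
d_2 = (0=7/18, 1=43/225, 2=4/25, 3=13/50)

Answer: 7/18 43/225 4/25 13/50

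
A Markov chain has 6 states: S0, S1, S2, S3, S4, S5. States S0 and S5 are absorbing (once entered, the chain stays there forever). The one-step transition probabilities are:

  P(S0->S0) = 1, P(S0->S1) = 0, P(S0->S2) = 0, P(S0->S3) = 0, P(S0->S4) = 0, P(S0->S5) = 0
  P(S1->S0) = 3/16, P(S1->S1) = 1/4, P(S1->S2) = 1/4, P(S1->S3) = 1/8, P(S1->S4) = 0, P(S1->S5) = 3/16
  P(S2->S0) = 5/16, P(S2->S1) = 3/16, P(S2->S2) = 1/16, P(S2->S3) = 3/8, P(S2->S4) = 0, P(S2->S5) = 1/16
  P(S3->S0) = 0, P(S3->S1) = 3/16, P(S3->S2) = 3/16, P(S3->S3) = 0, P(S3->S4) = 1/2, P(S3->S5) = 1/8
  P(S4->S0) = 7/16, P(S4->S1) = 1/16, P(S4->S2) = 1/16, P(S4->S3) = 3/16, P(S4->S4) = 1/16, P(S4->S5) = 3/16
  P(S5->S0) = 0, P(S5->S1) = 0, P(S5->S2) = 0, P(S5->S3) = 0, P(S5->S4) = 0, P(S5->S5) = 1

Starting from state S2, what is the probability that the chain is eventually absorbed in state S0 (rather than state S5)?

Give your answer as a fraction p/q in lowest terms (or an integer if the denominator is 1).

Answer: 4924/7323

Derivation:
Let a_i = P(absorbed in S0 | start in state i).
Boundary conditions: a_S0 = 1, a_S5 = 0.
For each transient state i, a_i = sum_j P(i->j) * a_j:
  a_S1 = 3/16*a_S0 + 1/4*a_S1 + 1/4*a_S2 + 1/8*a_S3 + 0*a_S4 + 3/16*a_S5
  a_S2 = 5/16*a_S0 + 3/16*a_S1 + 1/16*a_S2 + 3/8*a_S3 + 0*a_S4 + 1/16*a_S5
  a_S3 = 0*a_S0 + 3/16*a_S1 + 3/16*a_S2 + 0*a_S3 + 1/2*a_S4 + 1/8*a_S5
  a_S4 = 7/16*a_S0 + 1/16*a_S1 + 1/16*a_S2 + 3/16*a_S3 + 1/16*a_S4 + 3/16*a_S5

Substituting a_S0 = 1 and a_S5 = 0, rearrange to (I - Q) a = r where r[i] = P(i -> S0):
  [3/4, -1/4, -1/8, 0] . (a_S1, a_S2, a_S3, a_S4) = 3/16
  [-3/16, 15/16, -3/8, 0] . (a_S1, a_S2, a_S3, a_S4) = 5/16
  [-3/16, -3/16, 1, -1/2] . (a_S1, a_S2, a_S3, a_S4) = 0
  [-1/16, -1/16, -3/16, 15/16] . (a_S1, a_S2, a_S3, a_S4) = 7/16

Solving yields:
  a_S1 = 4160/7323
  a_S2 = 4924/7323
  a_S3 = 8255/14646
  a_S4 = 9697/14646

Starting state is S2, so the absorption probability is a_S2 = 4924/7323.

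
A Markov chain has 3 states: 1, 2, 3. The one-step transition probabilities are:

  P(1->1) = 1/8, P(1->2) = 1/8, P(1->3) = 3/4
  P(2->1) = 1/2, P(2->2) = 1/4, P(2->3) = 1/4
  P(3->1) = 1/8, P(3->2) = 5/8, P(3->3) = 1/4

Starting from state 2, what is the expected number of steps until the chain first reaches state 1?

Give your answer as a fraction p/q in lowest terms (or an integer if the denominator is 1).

Answer: 32/13

Derivation:
Let h_i = expected steps to first reach 1 from state i.
Boundary: h_1 = 0.
First-step equations for the other states:
  h_2 = 1 + 1/2*h_1 + 1/4*h_2 + 1/4*h_3
  h_3 = 1 + 1/8*h_1 + 5/8*h_2 + 1/4*h_3

Substituting h_1 = 0 and rearranging gives the linear system (I - Q) h = 1:
  [3/4, -1/4] . (h_2, h_3) = 1
  [-5/8, 3/4] . (h_2, h_3) = 1

Solving yields:
  h_2 = 32/13
  h_3 = 44/13

Starting state is 2, so the expected hitting time is h_2 = 32/13.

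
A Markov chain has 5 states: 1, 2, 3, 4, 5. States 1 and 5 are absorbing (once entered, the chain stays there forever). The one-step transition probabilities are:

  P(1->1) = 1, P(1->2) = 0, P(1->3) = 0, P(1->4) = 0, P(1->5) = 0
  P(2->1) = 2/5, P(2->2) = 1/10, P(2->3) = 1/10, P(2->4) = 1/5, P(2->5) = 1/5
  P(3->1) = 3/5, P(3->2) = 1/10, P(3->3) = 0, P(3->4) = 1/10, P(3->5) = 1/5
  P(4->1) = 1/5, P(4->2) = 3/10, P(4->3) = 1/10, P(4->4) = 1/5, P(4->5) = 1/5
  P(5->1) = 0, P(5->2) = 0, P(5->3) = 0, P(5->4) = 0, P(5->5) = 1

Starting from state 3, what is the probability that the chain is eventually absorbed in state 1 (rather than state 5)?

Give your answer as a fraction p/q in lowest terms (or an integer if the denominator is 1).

Let a_i = P(absorbed in 1 | start in state i).
Boundary conditions: a_1 = 1, a_5 = 0.
For each transient state i, a_i = sum_j P(i->j) * a_j:
  a_2 = 2/5*a_1 + 1/10*a_2 + 1/10*a_3 + 1/5*a_4 + 1/5*a_5
  a_3 = 3/5*a_1 + 1/10*a_2 + 0*a_3 + 1/10*a_4 + 1/5*a_5
  a_4 = 1/5*a_1 + 3/10*a_2 + 1/10*a_3 + 1/5*a_4 + 1/5*a_5

Substituting a_1 = 1 and a_5 = 0, rearrange to (I - Q) a = r where r[i] = P(i -> 1):
  [9/10, -1/10, -1/5] . (a_2, a_3, a_4) = 2/5
  [-1/10, 1, -1/10] . (a_2, a_3, a_4) = 3/5
  [-3/10, -1/10, 4/5] . (a_2, a_3, a_4) = 1/5

Solving yields:
  a_2 = 19/29
  a_3 = 21/29
  a_4 = 17/29

Starting state is 3, so the absorption probability is a_3 = 21/29.

Answer: 21/29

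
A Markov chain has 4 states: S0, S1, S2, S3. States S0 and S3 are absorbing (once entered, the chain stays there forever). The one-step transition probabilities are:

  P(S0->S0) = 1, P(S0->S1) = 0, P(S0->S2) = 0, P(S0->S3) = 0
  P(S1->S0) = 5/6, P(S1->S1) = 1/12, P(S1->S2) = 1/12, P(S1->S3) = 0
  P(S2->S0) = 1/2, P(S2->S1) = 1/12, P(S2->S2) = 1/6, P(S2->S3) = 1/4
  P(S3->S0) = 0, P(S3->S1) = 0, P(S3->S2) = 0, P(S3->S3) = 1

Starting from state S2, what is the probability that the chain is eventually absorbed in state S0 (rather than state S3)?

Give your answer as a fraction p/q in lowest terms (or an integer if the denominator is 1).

Let a_i = P(absorbed in S0 | start in state i).
Boundary conditions: a_S0 = 1, a_S3 = 0.
For each transient state i, a_i = sum_j P(i->j) * a_j:
  a_S1 = 5/6*a_S0 + 1/12*a_S1 + 1/12*a_S2 + 0*a_S3
  a_S2 = 1/2*a_S0 + 1/12*a_S1 + 1/6*a_S2 + 1/4*a_S3

Substituting a_S0 = 1 and a_S3 = 0, rearrange to (I - Q) a = r where r[i] = P(i -> S0):
  [11/12, -1/12] . (a_S1, a_S2) = 5/6
  [-1/12, 5/6] . (a_S1, a_S2) = 1/2

Solving yields:
  a_S1 = 106/109
  a_S2 = 76/109

Starting state is S2, so the absorption probability is a_S2 = 76/109.

Answer: 76/109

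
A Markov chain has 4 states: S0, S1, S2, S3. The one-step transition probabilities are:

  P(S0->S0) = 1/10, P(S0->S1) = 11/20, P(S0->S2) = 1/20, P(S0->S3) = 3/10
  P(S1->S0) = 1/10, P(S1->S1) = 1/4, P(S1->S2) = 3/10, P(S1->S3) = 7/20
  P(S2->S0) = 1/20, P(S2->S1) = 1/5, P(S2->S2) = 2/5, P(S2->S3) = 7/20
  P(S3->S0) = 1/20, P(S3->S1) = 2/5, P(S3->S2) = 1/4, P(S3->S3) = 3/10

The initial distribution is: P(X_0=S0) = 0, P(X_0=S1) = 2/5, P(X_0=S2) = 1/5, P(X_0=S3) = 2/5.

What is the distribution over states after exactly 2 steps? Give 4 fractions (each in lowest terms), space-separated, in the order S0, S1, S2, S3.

Propagating the distribution step by step (d_{t+1} = d_t * P):
d_0 = (S0=0, S1=2/5, S2=1/5, S3=2/5)
  d_1[S0] = 0*1/10 + 2/5*1/10 + 1/5*1/20 + 2/5*1/20 = 7/100
  d_1[S1] = 0*11/20 + 2/5*1/4 + 1/5*1/5 + 2/5*2/5 = 3/10
  d_1[S2] = 0*1/20 + 2/5*3/10 + 1/5*2/5 + 2/5*1/4 = 3/10
  d_1[S3] = 0*3/10 + 2/5*7/20 + 1/5*7/20 + 2/5*3/10 = 33/100
d_1 = (S0=7/100, S1=3/10, S2=3/10, S3=33/100)
  d_2[S0] = 7/100*1/10 + 3/10*1/10 + 3/10*1/20 + 33/100*1/20 = 137/2000
  d_2[S1] = 7/100*11/20 + 3/10*1/4 + 3/10*1/5 + 33/100*2/5 = 611/2000
  d_2[S2] = 7/100*1/20 + 3/10*3/10 + 3/10*2/5 + 33/100*1/4 = 37/125
  d_2[S3] = 7/100*3/10 + 3/10*7/20 + 3/10*7/20 + 33/100*3/10 = 33/100
d_2 = (S0=137/2000, S1=611/2000, S2=37/125, S3=33/100)

Answer: 137/2000 611/2000 37/125 33/100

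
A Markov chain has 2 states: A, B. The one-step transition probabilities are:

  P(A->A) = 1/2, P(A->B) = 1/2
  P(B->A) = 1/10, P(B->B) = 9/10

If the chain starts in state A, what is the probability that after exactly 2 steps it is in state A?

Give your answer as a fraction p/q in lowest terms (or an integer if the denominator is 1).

Computing P^2 by repeated multiplication:
P^1 =
  A: [1/2, 1/2]
  B: [1/10, 9/10]
P^2 =
  A: [3/10, 7/10]
  B: [7/50, 43/50]

(P^2)[A -> A] = 3/10

Answer: 3/10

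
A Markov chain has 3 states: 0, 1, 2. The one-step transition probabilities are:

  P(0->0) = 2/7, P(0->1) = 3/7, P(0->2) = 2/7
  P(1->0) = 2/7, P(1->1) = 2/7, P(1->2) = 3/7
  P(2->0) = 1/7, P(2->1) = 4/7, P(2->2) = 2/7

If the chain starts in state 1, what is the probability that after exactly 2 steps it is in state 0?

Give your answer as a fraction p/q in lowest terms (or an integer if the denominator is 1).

Answer: 11/49

Derivation:
Computing P^2 by repeated multiplication:
P^1 =
  0: [2/7, 3/7, 2/7]
  1: [2/7, 2/7, 3/7]
  2: [1/7, 4/7, 2/7]
P^2 =
  0: [12/49, 20/49, 17/49]
  1: [11/49, 22/49, 16/49]
  2: [12/49, 19/49, 18/49]

(P^2)[1 -> 0] = 11/49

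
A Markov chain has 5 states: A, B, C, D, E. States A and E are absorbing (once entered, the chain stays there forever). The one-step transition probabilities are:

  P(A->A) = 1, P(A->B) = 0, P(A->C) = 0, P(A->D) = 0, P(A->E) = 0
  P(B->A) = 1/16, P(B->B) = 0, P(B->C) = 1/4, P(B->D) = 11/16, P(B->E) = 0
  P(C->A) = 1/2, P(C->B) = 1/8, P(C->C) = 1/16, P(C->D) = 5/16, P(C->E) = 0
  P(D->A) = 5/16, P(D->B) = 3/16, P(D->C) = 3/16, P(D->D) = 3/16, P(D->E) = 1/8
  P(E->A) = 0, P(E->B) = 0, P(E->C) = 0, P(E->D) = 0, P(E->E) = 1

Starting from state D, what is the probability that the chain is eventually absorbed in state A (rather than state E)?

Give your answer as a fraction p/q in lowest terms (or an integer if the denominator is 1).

Let a_i = P(absorbed in A | start in state i).
Boundary conditions: a_A = 1, a_E = 0.
For each transient state i, a_i = sum_j P(i->j) * a_j:
  a_B = 1/16*a_A + 0*a_B + 1/4*a_C + 11/16*a_D + 0*a_E
  a_C = 1/2*a_A + 1/8*a_B + 1/16*a_C + 5/16*a_D + 0*a_E
  a_D = 5/16*a_A + 3/16*a_B + 3/16*a_C + 3/16*a_D + 1/8*a_E

Substituting a_A = 1 and a_E = 0, rearrange to (I - Q) a = r where r[i] = P(i -> A):
  [1, -1/4, -11/16] . (a_B, a_C, a_D) = 1/16
  [-1/8, 15/16, -5/16] . (a_B, a_C, a_D) = 1/2
  [-3/16, -3/16, 13/16] . (a_B, a_C, a_D) = 5/16

Solving yields:
  a_B = 357/431
  a_C = 1951/2155
  a_D = 1691/2155

Starting state is D, so the absorption probability is a_D = 1691/2155.

Answer: 1691/2155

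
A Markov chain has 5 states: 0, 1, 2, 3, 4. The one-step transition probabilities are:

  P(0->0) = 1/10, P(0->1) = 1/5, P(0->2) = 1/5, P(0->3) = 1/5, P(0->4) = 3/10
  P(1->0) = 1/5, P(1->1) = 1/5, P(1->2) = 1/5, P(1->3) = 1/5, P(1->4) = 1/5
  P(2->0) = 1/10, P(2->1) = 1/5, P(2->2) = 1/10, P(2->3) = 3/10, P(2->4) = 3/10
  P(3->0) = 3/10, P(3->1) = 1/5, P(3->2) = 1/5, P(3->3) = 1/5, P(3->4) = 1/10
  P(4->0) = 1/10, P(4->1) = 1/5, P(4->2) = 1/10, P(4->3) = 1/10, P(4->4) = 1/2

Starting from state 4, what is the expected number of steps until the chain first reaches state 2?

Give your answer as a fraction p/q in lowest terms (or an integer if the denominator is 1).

Let h_i = expected steps to first reach 2 from state i.
Boundary: h_2 = 0.
First-step equations for the other states:
  h_0 = 1 + 1/10*h_0 + 1/5*h_1 + 1/5*h_2 + 1/5*h_3 + 3/10*h_4
  h_1 = 1 + 1/5*h_0 + 1/5*h_1 + 1/5*h_2 + 1/5*h_3 + 1/5*h_4
  h_3 = 1 + 3/10*h_0 + 1/5*h_1 + 1/5*h_2 + 1/5*h_3 + 1/10*h_4
  h_4 = 1 + 1/10*h_0 + 1/5*h_1 + 1/10*h_2 + 1/10*h_3 + 1/2*h_4

Substituting h_2 = 0 and rearranging gives the linear system (I - Q) h = 1:
  [9/10, -1/5, -1/5, -3/10] . (h_0, h_1, h_3, h_4) = 1
  [-1/5, 4/5, -1/5, -1/5] . (h_0, h_1, h_3, h_4) = 1
  [-3/10, -1/5, 4/5, -1/10] . (h_0, h_1, h_3, h_4) = 1
  [-1/10, -1/5, -1/10, 1/2] . (h_0, h_1, h_3, h_4) = 1

Solving yields:
  h_0 = 65/11
  h_1 = 35/6
  h_3 = 190/33
  h_4 = 20/3

Starting state is 4, so the expected hitting time is h_4 = 20/3.

Answer: 20/3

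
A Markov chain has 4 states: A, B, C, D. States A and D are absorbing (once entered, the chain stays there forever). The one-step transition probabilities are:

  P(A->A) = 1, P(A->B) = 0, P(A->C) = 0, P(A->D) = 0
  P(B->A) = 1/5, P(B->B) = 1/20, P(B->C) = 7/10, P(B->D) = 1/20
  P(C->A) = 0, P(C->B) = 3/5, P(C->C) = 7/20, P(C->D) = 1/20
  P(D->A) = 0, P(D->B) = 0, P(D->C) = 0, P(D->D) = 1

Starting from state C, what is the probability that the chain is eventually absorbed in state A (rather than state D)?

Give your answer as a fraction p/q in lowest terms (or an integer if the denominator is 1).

Let a_i = P(absorbed in A | start in state i).
Boundary conditions: a_A = 1, a_D = 0.
For each transient state i, a_i = sum_j P(i->j) * a_j:
  a_B = 1/5*a_A + 1/20*a_B + 7/10*a_C + 1/20*a_D
  a_C = 0*a_A + 3/5*a_B + 7/20*a_C + 1/20*a_D

Substituting a_A = 1 and a_D = 0, rearrange to (I - Q) a = r where r[i] = P(i -> A):
  [19/20, -7/10] . (a_B, a_C) = 1/5
  [-3/5, 13/20] . (a_B, a_C) = 0

Solving yields:
  a_B = 52/79
  a_C = 48/79

Starting state is C, so the absorption probability is a_C = 48/79.

Answer: 48/79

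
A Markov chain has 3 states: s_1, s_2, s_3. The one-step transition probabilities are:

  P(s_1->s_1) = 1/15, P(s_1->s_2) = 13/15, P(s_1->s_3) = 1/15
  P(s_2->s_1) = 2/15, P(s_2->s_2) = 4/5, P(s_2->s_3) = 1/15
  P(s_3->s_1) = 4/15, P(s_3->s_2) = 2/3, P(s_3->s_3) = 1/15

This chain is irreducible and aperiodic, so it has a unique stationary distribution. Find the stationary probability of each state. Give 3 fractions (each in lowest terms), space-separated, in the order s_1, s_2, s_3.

The stationary distribution satisfies pi = pi * P, i.e.:
  pi_s_1 = 1/15*pi_s_1 + 2/15*pi_s_2 + 4/15*pi_s_3
  pi_s_2 = 13/15*pi_s_1 + 4/5*pi_s_2 + 2/3*pi_s_3
  pi_s_3 = 1/15*pi_s_1 + 1/15*pi_s_2 + 1/15*pi_s_3
with normalization: pi_s_1 + pi_s_2 + pi_s_3 = 1.

Using the first 2 balance equations plus normalization, the linear system A*pi = b is:
  [-14/15, 2/15, 4/15] . pi = 0
  [13/15, -1/5, 2/3] . pi = 0
  [1, 1, 1] . pi = 1

Solving yields:
  pi_s_1 = 2/15
  pi_s_2 = 4/5
  pi_s_3 = 1/15

Verification (pi * P):
  2/15*1/15 + 4/5*2/15 + 1/15*4/15 = 2/15 = pi_s_1  (ok)
  2/15*13/15 + 4/5*4/5 + 1/15*2/3 = 4/5 = pi_s_2  (ok)
  2/15*1/15 + 4/5*1/15 + 1/15*1/15 = 1/15 = pi_s_3  (ok)

Answer: 2/15 4/5 1/15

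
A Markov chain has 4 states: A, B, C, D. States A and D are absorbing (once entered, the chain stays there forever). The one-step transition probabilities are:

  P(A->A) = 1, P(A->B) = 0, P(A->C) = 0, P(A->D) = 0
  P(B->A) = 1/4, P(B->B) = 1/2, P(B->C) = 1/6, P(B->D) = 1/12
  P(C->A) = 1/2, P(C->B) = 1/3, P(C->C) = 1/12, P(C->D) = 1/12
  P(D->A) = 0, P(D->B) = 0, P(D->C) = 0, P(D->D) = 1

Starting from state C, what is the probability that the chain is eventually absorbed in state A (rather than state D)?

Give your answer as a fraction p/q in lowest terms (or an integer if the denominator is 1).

Let a_i = P(absorbed in A | start in state i).
Boundary conditions: a_A = 1, a_D = 0.
For each transient state i, a_i = sum_j P(i->j) * a_j:
  a_B = 1/4*a_A + 1/2*a_B + 1/6*a_C + 1/12*a_D
  a_C = 1/2*a_A + 1/3*a_B + 1/12*a_C + 1/12*a_D

Substituting a_A = 1 and a_D = 0, rearrange to (I - Q) a = r where r[i] = P(i -> A):
  [1/2, -1/6] . (a_B, a_C) = 1/4
  [-1/3, 11/12] . (a_B, a_C) = 1/2

Solving yields:
  a_B = 45/58
  a_C = 24/29

Starting state is C, so the absorption probability is a_C = 24/29.

Answer: 24/29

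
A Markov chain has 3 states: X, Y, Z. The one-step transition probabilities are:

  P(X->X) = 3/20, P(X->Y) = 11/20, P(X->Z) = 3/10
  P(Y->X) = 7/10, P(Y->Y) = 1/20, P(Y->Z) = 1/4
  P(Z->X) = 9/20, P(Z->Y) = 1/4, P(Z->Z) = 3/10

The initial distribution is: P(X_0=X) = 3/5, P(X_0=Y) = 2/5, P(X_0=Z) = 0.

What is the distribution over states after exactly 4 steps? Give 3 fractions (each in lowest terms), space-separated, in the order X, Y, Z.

Propagating the distribution step by step (d_{t+1} = d_t * P):
d_0 = (X=3/5, Y=2/5, Z=0)
  d_1[X] = 3/5*3/20 + 2/5*7/10 + 0*9/20 = 37/100
  d_1[Y] = 3/5*11/20 + 2/5*1/20 + 0*1/4 = 7/20
  d_1[Z] = 3/5*3/10 + 2/5*1/4 + 0*3/10 = 7/25
d_1 = (X=37/100, Y=7/20, Z=7/25)
  d_2[X] = 37/100*3/20 + 7/20*7/10 + 7/25*9/20 = 853/2000
  d_2[Y] = 37/100*11/20 + 7/20*1/20 + 7/25*1/4 = 291/1000
  d_2[Z] = 37/100*3/10 + 7/20*1/4 + 7/25*3/10 = 113/400
d_2 = (X=853/2000, Y=291/1000, Z=113/400)
  d_3[X] = 853/2000*3/20 + 291/1000*7/10 + 113/400*9/20 = 987/2500
  d_3[Y] = 853/2000*11/20 + 291/1000*1/20 + 113/400*1/4 = 1279/4000
  d_3[Z] = 853/2000*3/10 + 291/1000*1/4 + 113/400*3/10 = 5709/20000
d_3 = (X=987/2500, Y=1279/4000, Z=5709/20000)
  d_4[X] = 987/2500*3/20 + 1279/4000*7/10 + 5709/20000*9/20 = 164599/400000
  d_4[Y] = 987/2500*11/20 + 1279/4000*1/20 + 5709/20000*1/4 = 30449/100000
  d_4[Z] = 987/2500*3/10 + 1279/4000*1/4 + 5709/20000*3/10 = 22721/80000
d_4 = (X=164599/400000, Y=30449/100000, Z=22721/80000)

Answer: 164599/400000 30449/100000 22721/80000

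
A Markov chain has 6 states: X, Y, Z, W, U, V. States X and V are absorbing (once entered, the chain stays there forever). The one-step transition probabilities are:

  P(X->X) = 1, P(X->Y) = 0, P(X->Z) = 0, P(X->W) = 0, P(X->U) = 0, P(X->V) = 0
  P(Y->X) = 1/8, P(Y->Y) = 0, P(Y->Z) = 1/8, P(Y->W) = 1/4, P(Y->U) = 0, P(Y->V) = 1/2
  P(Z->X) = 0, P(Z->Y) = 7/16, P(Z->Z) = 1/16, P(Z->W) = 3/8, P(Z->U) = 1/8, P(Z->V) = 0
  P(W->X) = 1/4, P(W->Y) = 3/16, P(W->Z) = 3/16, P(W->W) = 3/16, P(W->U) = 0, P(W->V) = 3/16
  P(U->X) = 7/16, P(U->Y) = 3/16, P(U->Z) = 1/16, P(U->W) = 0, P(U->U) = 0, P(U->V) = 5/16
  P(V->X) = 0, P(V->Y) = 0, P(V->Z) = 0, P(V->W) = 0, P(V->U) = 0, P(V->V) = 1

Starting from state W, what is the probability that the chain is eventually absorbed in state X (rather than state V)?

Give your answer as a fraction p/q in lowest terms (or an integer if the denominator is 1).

Answer: 859/1849

Derivation:
Let a_i = P(absorbed in X | start in state i).
Boundary conditions: a_X = 1, a_V = 0.
For each transient state i, a_i = sum_j P(i->j) * a_j:
  a_Y = 1/8*a_X + 0*a_Y + 1/8*a_Z + 1/4*a_W + 0*a_U + 1/2*a_V
  a_Z = 0*a_X + 7/16*a_Y + 1/16*a_Z + 3/8*a_W + 1/8*a_U + 0*a_V
  a_W = 1/4*a_X + 3/16*a_Y + 3/16*a_Z + 3/16*a_W + 0*a_U + 3/16*a_V
  a_U = 7/16*a_X + 3/16*a_Y + 1/16*a_Z + 0*a_W + 0*a_U + 5/16*a_V

Substituting a_X = 1 and a_V = 0, rearrange to (I - Q) a = r where r[i] = P(i -> X):
  [1, -1/8, -1/4, 0] . (a_Y, a_Z, a_W, a_U) = 1/8
  [-7/16, 15/16, -3/8, -1/8] . (a_Y, a_Z, a_W, a_U) = 0
  [-3/16, -3/16, 13/16, 0] . (a_Y, a_Z, a_W, a_U) = 1/4
  [-3/16, -1/16, 0, 1] . (a_Y, a_Z, a_W, a_U) = 7/16

Solving yields:
  a_Y = 536/1849
  a_Z = 721/1849
  a_W = 859/1849
  a_U = 1909/3698

Starting state is W, so the absorption probability is a_W = 859/1849.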